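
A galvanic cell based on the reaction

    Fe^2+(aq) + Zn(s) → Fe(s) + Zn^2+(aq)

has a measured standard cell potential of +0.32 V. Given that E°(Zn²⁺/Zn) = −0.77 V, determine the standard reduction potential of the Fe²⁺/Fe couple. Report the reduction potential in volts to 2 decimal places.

−0.45 V

In the reaction as written the Fe²⁺/Fe couple is reduced (cathode) and Zn²⁺/Zn is oxidized (anode), so E°cell = E°(Fe²⁺/Fe) − E°(Zn²⁺/Zn).
E°(Fe²⁺/Fe) = E°cell + E°(anode) = +0.32 + (−0.77) = −0.45 V.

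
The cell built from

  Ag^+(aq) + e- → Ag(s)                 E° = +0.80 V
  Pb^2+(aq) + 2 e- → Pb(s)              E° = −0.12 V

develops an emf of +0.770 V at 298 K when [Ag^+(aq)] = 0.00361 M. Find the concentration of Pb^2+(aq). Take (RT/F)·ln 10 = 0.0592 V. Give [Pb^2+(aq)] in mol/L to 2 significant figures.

1.5 M

Ag⁺/Ag is the cathode (higher E°); E°cell = +0.80 − (−0.12) = +0.92 V with n = 2.
Since E = E° − (0.0592/n)·log Q, log Q = n(E° − E)/0.0592 = 5.068.
The balanced reaction is 2 Ag^+(aq) + Pb(s) → 2 Ag(s) + Pb^2+(aq), so Q = [Pb^2+(aq)] / [Ag^+(aq)]^2.
Solving for the unknown gives log [Pb^2+(aq)] = 0.183, so [Pb^2+(aq)] ≈ 1.5 M.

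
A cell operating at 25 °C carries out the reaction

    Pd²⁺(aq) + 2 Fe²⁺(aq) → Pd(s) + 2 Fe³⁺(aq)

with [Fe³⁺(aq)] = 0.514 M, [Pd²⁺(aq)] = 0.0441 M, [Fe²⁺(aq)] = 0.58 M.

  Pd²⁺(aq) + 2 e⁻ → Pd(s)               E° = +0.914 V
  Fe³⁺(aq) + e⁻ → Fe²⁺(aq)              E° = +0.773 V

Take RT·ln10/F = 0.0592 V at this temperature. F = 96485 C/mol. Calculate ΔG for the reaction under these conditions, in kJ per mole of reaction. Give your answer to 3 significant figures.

With Pd²⁺/Pd reduced at the cathode, E°cell = +0.914 − (+0.773) = +0.141 V and n = 2.
Here Q = [Fe³⁺(aq)]^2 / ([Pd²⁺(aq)]·[Fe²⁺(aq)]^2) = 17.8 (log Q = 1.251), giving E = +0.141 − (0.0592/2)·(1.251) = +0.1040 V.
Then ΔG = −nFE = −2 × 96485 × +0.1040 J/mol = −20.1 kJ/mol.

−20.1 kJ/mol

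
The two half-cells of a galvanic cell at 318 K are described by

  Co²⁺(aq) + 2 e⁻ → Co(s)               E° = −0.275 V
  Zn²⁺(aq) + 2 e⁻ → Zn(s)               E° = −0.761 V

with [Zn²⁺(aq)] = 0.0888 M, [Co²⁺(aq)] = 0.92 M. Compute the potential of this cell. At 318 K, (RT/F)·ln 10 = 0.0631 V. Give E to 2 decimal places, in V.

+0.52 V

Since E°(Co²⁺/Co) > E°(Zn²⁺/Zn), Co²⁺/Co serves as the cathode.
The standard potential is −0.275 − (−0.761) = +0.486 V and the balanced reaction transfers n = 2 electrons.
The balanced reaction is Co²⁺(aq) + Zn(s) → Co(s) + Zn²⁺(aq), so Q = [Zn²⁺(aq)] / [Co²⁺(aq)] = 0.0965 and log Q = −1.015.
By the Nernst equation, E = +0.486 − (0.0631/2)·(−1.015) = +0.52 V.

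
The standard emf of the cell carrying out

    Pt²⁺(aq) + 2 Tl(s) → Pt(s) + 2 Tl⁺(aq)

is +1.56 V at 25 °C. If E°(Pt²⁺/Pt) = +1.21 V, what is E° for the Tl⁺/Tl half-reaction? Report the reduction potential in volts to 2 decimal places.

In the reaction as written the Pt²⁺/Pt couple is reduced (cathode) and Tl⁺/Tl is oxidized (anode), so E°cell = E°(Pt²⁺/Pt) − E°(Tl⁺/Tl).
E°(Tl⁺/Tl) = E°(cathode) − E°cell = +1.21 − (+1.56) = −0.35 V.

−0.35 V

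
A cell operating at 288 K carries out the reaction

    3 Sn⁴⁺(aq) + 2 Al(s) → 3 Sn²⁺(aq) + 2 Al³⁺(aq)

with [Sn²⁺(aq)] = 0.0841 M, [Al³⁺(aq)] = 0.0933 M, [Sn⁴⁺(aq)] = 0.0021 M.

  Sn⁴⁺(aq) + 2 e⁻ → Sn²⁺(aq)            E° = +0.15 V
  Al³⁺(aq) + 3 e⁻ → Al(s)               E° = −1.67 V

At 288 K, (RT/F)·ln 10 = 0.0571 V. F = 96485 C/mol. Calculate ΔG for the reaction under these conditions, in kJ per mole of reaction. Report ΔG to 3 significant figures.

With Sn⁴⁺/Sn²⁺ reduced at the cathode, E°cell = +0.15 − (−1.67) = +1.82 V and n = 6.
Q = ([Sn²⁺(aq)]^3·[Al³⁺(aq)]^2) / [Sn⁴⁺(aq)]^3 = 559, so log Q = 2.747 and E = +1.82 − (0.0571/6)(2.747) = +1.7939 V.
ΔG = −nFE = −(6)(96485)(+1.7939) J/mol = −1040 kJ/mol.

−1040 kJ/mol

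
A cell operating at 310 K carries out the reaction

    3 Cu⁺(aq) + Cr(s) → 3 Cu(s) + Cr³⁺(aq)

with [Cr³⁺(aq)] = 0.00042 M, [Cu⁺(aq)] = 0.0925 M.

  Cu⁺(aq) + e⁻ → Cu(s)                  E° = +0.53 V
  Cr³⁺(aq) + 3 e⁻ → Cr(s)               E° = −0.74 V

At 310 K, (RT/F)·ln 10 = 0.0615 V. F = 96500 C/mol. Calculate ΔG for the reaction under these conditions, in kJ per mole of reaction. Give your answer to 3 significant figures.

The standard cell potential is +0.53 − (−0.74) = +1.27 V, with n = 3 electrons in the balanced equation.
The reaction quotient is [Cr³⁺(aq)] / [Cu⁺(aq)]^3 = 0.531; by Nernst, E = +1.27 − (0.0615/3)(−0.275) = +1.2756 V.
Finally ΔG = −nFE = −(3)(96500 C/mol)(+1.2756 V) = −369 kJ/mol.

−369 kJ/mol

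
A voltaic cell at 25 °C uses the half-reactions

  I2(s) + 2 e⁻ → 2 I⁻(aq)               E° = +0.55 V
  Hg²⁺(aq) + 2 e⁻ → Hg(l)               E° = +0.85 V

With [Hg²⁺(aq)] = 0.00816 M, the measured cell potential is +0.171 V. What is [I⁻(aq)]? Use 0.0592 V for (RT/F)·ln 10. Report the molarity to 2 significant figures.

With Hg²⁺/Hg at the cathode and I₂/I⁻ at the anode, E°cell = +0.85 − (+0.55) = +0.30 V (n = 2).
From the Nernst equation, log Q = n(E° − E)/0.0592 = 2·(+0.30 − (+0.171))/0.0592 = 4.358.
Balancing electrons gives Hg²⁺(aq) + 2 I⁻(aq) → Hg(l) + I2(s); thus Q = 1 / ([Hg²⁺(aq)]·[I⁻(aq)]^2).
Isolating [I⁻(aq)] in Q = 10^{4.358} yields log [I⁻(aq)] = −1.135, i.e. 0.073 M.

0.073 M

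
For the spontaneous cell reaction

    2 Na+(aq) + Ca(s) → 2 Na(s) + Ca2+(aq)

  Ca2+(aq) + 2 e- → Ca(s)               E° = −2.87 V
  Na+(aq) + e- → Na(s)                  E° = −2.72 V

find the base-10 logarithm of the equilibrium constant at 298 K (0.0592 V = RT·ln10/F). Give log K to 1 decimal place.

log K = 5.1

The Na⁺/Na couple is reduced (cathode); E°cell = −2.72 − (−2.87) = +0.15 V with n = 2.
At equilibrium E = 0, so log K = nE°cell / 0.0592 = (2)(+0.15) / 0.0592 = 5.1.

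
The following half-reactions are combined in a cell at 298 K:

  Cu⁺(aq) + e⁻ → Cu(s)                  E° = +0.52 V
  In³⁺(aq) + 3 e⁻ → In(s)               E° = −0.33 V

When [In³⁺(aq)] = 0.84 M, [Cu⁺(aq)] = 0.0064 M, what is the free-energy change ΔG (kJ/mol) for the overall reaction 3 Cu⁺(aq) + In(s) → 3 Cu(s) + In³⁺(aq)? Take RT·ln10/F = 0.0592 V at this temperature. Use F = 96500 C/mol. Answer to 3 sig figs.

With Cu⁺/Cu reduced at the cathode, E°cell = +0.52 − (−0.33) = +0.85 V and n = 3.
The reaction quotient is [In³⁺(aq)] / [Cu⁺(aq)]^3 = 3.2×10^6; by Nernst, E = +0.85 − (0.0592/3)(6.506) = +0.7216 V.
Finally ΔG = −nFE = −(3)(96500 C/mol)(+0.7216 V) = −209 kJ/mol.

−209 kJ/mol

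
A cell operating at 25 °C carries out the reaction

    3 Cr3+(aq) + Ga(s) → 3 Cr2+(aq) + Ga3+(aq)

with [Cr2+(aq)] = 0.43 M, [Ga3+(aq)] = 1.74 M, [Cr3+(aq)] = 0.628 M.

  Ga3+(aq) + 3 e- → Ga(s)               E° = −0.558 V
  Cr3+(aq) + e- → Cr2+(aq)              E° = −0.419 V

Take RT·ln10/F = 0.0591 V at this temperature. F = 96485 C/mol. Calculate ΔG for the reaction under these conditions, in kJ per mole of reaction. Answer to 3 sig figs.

The standard cell potential is −0.419 − (−0.558) = +0.139 V, with n = 3 electrons in the balanced equation.
The reaction quotient is ([Cr2+(aq)]^3·[Ga3+(aq)]) / [Cr3+(aq)]^3 = 0.559; by Nernst, E = +0.139 − (0.0591/3)(−0.253) = +0.1440 V.
ΔG = −nFE = −(3)(96485)(+0.1440) J/mol = −41.7 kJ/mol.

−41.7 kJ/mol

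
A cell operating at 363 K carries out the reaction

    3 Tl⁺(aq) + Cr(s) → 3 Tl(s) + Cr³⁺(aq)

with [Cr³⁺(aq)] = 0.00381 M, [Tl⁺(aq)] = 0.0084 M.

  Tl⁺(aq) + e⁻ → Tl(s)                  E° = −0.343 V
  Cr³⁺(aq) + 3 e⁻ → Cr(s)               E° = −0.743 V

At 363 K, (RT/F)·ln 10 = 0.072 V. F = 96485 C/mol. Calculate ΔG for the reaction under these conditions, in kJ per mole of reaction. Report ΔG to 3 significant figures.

−89.3 kJ/mol

With Tl⁺/Tl reduced at the cathode, E°cell = −0.343 − (−0.743) = +0.400 V and n = 3.
Q = [Cr³⁺(aq)] / [Tl⁺(aq)]^3 = 6.43×10^3, so log Q = 3.808 and E = +0.400 − (0.072/3)(3.808) = +0.3086 V.
ΔG = −nFE = −(3)(96485)(+0.3086) J/mol = −89.3 kJ/mol.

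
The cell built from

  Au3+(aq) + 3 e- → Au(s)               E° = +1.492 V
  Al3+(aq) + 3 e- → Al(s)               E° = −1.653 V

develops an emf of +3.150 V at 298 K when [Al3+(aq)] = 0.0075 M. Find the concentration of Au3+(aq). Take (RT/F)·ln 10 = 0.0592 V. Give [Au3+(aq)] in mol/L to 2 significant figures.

0.013 M

Au³⁺/Au is the cathode (higher E°); E°cell = +1.492 − (−1.653) = +3.145 V with n = 3.
Since E = E° − (0.0592/n)·log Q, log Q = n(E° − E)/0.0592 = −0.253.
Balancing electrons gives Au3+(aq) + Al(s) → Au(s) + Al3+(aq); thus Q = [Al3+(aq)] / [Au3+(aq)].
Isolating [Au3+(aq)] in Q = 10^{−0.253} yields log [Au3+(aq)] = −1.872, i.e. 0.013 M.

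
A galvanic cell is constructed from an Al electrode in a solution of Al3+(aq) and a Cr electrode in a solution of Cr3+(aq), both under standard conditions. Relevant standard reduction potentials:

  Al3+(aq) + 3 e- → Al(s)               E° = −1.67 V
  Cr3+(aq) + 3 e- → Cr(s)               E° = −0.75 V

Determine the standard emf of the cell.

The Cr³⁺/Cr couple has the higher E°, so Cr ion is reduced (cathode) and Al is oxidized (anode).
E°cell = E°(cathode) − E°(anode) = −0.75 − (−1.67) = +0.92 V.

+0.92 V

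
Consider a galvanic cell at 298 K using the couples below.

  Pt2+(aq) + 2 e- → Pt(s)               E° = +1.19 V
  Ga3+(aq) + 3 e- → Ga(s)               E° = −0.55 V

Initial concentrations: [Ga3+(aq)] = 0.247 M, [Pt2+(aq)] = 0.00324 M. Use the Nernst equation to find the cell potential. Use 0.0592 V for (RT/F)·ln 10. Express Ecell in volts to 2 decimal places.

+1.68 V

The Pt²⁺/Pt couple has the more positive E°, so it is the cathode; Ga³⁺/Ga is the anode.
E°cell = E°cat − E°an = +1.19 − (−0.55) = +1.74 V; n = 6.
Balancing gives 3 Pt2+(aq) + 2 Ga(s) → 3 Pt(s) + 2 Ga3+(aq); hence Q = [Ga3+(aq)]^2 / [Pt2+(aq)]^3 = 1.79×10^6 (log Q = 6.254).
By the Nernst equation, E = +1.74 − (0.0592/6)·(6.254) = +1.68 V.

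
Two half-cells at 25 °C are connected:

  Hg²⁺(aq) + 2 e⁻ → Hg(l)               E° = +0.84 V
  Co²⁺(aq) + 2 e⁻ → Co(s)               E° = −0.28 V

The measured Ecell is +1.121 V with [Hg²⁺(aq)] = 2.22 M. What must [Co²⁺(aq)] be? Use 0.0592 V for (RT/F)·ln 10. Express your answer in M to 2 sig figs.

With Hg²⁺/Hg at the cathode and Co²⁺/Co at the anode, E°cell = +0.84 − (−0.28) = +1.12 V (n = 2).
Since E = E° − (0.0592/n)·log Q, log Q = n(E° − E)/0.0592 = −0.034.
For Hg²⁺(aq) + Co(s) → Hg(l) + Co²⁺(aq), the reaction quotient is Q = [Co²⁺(aq)] / [Hg²⁺(aq)].
Solving for the unknown gives log [Co²⁺(aq)] = 0.312, so [Co²⁺(aq)] ≈ 2.1 M.

2.1 M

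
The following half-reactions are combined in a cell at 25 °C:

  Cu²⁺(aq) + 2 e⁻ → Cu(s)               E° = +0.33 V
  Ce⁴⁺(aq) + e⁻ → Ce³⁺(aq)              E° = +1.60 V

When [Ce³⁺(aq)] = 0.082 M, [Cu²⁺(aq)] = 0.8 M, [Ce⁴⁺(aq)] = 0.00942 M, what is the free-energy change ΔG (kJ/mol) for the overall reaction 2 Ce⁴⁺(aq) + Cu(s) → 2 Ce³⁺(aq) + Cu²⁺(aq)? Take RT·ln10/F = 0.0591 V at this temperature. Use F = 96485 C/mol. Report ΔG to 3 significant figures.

−235 kJ/mol

With Ce⁴⁺/Ce³⁺ reduced at the cathode, E°cell = +1.60 − (+0.33) = +1.27 V and n = 2.
Here Q = ([Ce³⁺(aq)]^2·[Cu²⁺(aq)]) / [Ce⁴⁺(aq)]^2 = 60.6 (log Q = 1.783), giving E = +1.27 − (0.0591/2)·(1.783) = +1.2173 V.
Finally ΔG = −nFE = −(2)(96485 C/mol)(+1.2173 V) = −235 kJ/mol.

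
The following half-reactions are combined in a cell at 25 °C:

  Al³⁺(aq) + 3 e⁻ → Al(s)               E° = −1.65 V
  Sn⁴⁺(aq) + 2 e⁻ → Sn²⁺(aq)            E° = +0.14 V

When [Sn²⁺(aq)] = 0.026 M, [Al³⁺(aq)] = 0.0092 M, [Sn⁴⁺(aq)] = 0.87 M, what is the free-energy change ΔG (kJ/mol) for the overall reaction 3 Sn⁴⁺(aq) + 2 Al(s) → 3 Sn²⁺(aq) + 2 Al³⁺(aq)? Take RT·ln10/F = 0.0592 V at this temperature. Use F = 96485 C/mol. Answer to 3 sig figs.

−1090 kJ/mol

The standard cell potential is +0.14 − (−1.65) = +1.79 V, with n = 6 electrons in the balanced equation.
Q = ([Sn²⁺(aq)]^3·[Al³⁺(aq)]^2) / [Sn⁴⁺(aq)]^3 = 2.26×10^−9, so log Q = −8.646 and E = +1.79 − (0.0592/6)(−8.646) = +1.8753 V.
Finally ΔG = −nFE = −(6)(96485 C/mol)(+1.8753 V) = −1090 kJ/mol.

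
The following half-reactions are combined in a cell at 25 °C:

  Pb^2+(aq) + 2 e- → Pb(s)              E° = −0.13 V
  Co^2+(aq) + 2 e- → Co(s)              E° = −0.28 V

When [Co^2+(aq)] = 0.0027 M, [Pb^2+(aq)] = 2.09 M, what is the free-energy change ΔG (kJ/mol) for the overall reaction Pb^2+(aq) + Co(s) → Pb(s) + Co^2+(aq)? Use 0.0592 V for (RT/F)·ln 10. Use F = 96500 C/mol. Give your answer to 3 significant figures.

−45.5 kJ/mol

E°cell = −0.13 − (−0.28) = +0.15 V; the balanced reaction transfers n = 2 electrons.
Q = [Co^2+(aq)] / [Pb^2+(aq)] = 0.00129, so log Q = −2.889 and E = +0.15 − (0.0592/2)(−2.889) = +0.2355 V.
Then ΔG = −nFE = −2 × 96500 × +0.2355 J/mol = −45.5 kJ/mol.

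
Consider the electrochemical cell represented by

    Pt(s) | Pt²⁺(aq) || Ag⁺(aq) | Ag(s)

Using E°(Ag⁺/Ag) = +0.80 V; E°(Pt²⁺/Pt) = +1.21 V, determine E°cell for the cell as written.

By convention the left-hand electrode in cell notation is the anode (oxidation) and the right-hand electrode is the cathode (reduction).
E°cell = E°(right) − E°(left) = +0.80 − (+1.21) = −0.41 V.
The negative sign shows that, as written, the cell would require an external voltage to drive the reaction.

−0.41 V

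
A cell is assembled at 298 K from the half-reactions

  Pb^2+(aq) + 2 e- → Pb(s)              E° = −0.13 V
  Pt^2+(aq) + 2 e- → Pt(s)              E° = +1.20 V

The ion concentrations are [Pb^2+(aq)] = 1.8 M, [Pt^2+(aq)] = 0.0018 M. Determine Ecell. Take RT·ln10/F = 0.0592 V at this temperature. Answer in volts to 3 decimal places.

Pt²⁺/Pt is reduced (cathode, E° = +1.20 V) and Pb²⁺/Pb is oxidized (anode).
E°cell = +1.20 − (−0.13) = +1.33 V, with n = 2 electrons transferred.
The balanced reaction is Pt^2+(aq) + Pb(s) → Pt(s) + Pb^2+(aq), so Q = [Pb^2+(aq)] / [Pt^2+(aq)] = 1×10^3 and log Q = 3.000.
Applying E = E° − (RT ln10/nF)·log Q gives +1.33 − (0.0592/2)(3.000) = +1.241 V.

+1.241 V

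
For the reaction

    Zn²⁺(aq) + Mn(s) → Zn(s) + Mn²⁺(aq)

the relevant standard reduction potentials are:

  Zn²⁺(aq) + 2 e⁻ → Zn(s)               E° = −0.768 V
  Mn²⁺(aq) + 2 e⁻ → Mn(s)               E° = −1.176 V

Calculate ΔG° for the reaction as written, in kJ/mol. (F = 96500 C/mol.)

In the reaction as written Zn²⁺(aq) is reduced, so the Zn²⁺/Zn couple is the cathode and Mn²⁺/Mn is the anode.
E°cell = −0.768 − (−1.176) = +0.408 V; balancing electrons gives n = 2.
ΔG° = −nFE°cell = −(2)(96500)(+0.408) J/mol = −78.7 kJ/mol.

−78.7 kJ/mol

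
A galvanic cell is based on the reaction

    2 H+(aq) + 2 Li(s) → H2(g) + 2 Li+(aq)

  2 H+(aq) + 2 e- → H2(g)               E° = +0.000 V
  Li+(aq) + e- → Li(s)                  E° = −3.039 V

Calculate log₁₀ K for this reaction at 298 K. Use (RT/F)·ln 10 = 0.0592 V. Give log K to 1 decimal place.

The 2H⁺/H₂ couple is reduced (cathode); E°cell = +0.000 − (−3.039) = +3.039 V with n = 2.
At equilibrium E = 0, so log K = nE°cell / 0.0592 = (2)(+3.039) / 0.0592 = 102.7.

log K = 102.7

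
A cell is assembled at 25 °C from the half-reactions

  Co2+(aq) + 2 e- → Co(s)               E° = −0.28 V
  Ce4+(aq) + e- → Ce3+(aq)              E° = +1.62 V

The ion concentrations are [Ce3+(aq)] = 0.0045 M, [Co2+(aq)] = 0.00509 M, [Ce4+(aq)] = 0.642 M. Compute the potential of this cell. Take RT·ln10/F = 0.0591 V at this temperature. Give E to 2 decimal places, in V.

+2.10 V

The Ce⁴⁺/Ce³⁺ couple has the more positive E°, so it is the cathode; Co²⁺/Co is the anode.
E°cell = E°cat − E°an = +1.62 − (−0.28) = +1.90 V; n = 2.
The balanced reaction is 2 Ce4+(aq) + Co(s) → 2 Ce3+(aq) + Co2+(aq), so Q = ([Ce3+(aq)]^2·[Co2+(aq)]) / [Ce4+(aq)]^2 = 2.5×10^−7 and log Q = −6.602.
Applying E = E° − (RT ln10/nF)·log Q gives +1.90 − (0.0591/2)(−6.602) = +2.10 V.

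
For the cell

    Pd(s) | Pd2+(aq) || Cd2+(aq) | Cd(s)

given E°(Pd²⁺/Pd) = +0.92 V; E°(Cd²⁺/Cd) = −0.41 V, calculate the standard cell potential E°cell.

−1.33 V

By convention the left-hand electrode in cell notation is the anode (oxidation) and the right-hand electrode is the cathode (reduction).
E°cell = E°(right) − E°(left) = −0.41 − (+0.92) = −1.33 V.
The negative sign shows that, as written, the cell would require an external voltage to drive the reaction.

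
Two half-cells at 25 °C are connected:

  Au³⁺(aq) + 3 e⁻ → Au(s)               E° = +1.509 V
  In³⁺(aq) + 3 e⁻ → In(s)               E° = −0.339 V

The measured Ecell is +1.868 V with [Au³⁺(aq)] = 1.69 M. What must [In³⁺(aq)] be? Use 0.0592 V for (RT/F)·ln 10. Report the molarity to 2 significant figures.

0.16 M

Au³⁺/Au is the cathode (higher E°); E°cell = +1.509 − (−0.339) = +1.848 V with n = 3.
Rearranging E = E° − (0.0592/n)·log Q gives log Q = 3(+1.848 − (+1.868))/0.0592 = −1.014.
Balancing electrons gives Au³⁺(aq) + In(s) → Au(s) + In³⁺(aq); thus Q = [In³⁺(aq)] / [Au³⁺(aq)].
Solving for the unknown gives log [In³⁺(aq)] = −0.786, so [In³⁺(aq)] ≈ 0.16 M.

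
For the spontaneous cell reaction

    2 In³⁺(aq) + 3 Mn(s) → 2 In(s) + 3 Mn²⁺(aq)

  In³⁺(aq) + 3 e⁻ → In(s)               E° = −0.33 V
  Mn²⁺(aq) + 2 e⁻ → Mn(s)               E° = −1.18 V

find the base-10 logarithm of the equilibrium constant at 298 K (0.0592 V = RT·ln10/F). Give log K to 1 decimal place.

The In³⁺/In couple is reduced (cathode); E°cell = −0.33 − (−1.18) = +0.85 V with n = 6.
At equilibrium E = 0, so log K = nE°cell / 0.0592 = (6)(+0.85) / 0.0592 = 86.1.

log K = 86.1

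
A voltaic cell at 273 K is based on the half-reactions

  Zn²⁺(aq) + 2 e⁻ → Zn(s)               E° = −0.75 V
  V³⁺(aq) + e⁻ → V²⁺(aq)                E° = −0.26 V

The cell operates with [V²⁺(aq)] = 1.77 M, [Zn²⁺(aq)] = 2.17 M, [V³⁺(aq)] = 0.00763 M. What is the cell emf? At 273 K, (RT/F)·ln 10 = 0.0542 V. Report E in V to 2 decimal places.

The V³⁺/V²⁺ couple has the more positive E°, so it is the cathode; Zn²⁺/Zn is the anode.
E°cell = −0.26 − (−0.75) = +0.49 V, with n = 2 electrons transferred.
Balancing gives 2 V³⁺(aq) + Zn(s) → 2 V²⁺(aq) + Zn²⁺(aq); hence Q = ([V²⁺(aq)]^2·[Zn²⁺(aq)]) / [V³⁺(aq)]^2 = 1.17×10^5 (log Q = 5.067).
E = E° − (0.0542/n)·log Q = +0.49 − (0.0542/2)(5.067) = +0.35 V.

+0.35 V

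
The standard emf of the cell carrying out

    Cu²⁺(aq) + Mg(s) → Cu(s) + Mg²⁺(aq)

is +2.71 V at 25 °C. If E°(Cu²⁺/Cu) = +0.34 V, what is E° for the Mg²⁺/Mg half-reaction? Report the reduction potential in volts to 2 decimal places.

−2.37 V

In the reaction as written the Cu²⁺/Cu couple is reduced (cathode) and Mg²⁺/Mg is oxidized (anode), so E°cell = E°(Cu²⁺/Cu) − E°(Mg²⁺/Mg).
E°(Mg²⁺/Mg) = E°(cathode) − E°cell = +0.34 − (+2.71) = −2.37 V.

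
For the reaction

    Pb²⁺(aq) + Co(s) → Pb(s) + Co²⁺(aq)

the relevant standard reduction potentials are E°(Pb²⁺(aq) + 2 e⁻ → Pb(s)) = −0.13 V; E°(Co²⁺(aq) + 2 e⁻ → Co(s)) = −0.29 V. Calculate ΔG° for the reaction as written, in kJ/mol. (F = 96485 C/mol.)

−30.9 kJ/mol

In the reaction as written Pb²⁺(aq) is reduced, so the Pb²⁺/Pb couple is the cathode and Co²⁺/Co is the anode.
E°cell = −0.13 − (−0.29) = +0.16 V; balancing electrons gives n = 2.
ΔG° = −nFE°cell = −(2)(96485)(+0.16) J/mol = −30.9 kJ/mol.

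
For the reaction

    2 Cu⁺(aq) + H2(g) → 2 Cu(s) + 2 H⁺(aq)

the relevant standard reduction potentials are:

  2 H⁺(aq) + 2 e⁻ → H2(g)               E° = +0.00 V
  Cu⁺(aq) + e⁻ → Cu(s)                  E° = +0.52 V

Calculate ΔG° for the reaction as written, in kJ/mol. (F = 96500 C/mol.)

In the reaction as written Cu⁺(aq) is reduced, so the Cu⁺/Cu couple is the cathode and 2H⁺/H₂ is the anode.
E°cell = +0.52 − (+0.00) = +0.52 V; balancing electrons gives n = 2.
ΔG° = −nFE°cell = −(2)(96500)(+0.52) J/mol = −100 kJ/mol.

−100 kJ/mol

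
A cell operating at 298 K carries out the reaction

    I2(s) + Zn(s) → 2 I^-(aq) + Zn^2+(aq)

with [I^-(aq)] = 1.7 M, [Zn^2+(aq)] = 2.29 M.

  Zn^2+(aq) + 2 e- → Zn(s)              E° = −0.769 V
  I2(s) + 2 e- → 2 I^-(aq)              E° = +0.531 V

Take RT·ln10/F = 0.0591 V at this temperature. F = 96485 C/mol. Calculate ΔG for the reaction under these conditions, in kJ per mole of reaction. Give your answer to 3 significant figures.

−246 kJ/mol

With I₂/I⁻ reduced at the cathode, E°cell = +0.531 − (−0.769) = +1.300 V and n = 2.
Here Q = [I^-(aq)]^2·[Zn^2+(aq)] = 6.62 (log Q = 0.821), giving E = +1.300 − (0.0591/2)·(0.821) = +1.2757 V.
ΔG = −nFE = −(2)(96485)(+1.2757) J/mol = −246 kJ/mol.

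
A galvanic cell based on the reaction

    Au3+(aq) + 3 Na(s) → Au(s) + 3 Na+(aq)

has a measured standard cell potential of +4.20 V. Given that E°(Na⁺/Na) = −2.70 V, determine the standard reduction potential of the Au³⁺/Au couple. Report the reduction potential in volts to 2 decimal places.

+1.50 V

In the reaction as written the Au³⁺/Au couple is reduced (cathode) and Na⁺/Na is oxidized (anode), so E°cell = E°(Au³⁺/Au) − E°(Na⁺/Na).
E°(Au³⁺/Au) = E°cell + E°(anode) = +4.20 + (−2.70) = +1.50 V.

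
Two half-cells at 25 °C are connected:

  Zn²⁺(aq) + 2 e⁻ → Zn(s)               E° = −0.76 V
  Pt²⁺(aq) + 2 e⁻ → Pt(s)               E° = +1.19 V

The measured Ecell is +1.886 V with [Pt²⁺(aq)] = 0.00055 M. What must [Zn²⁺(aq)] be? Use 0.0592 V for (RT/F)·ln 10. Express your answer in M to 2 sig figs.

Pt²⁺/Pt is the cathode (higher E°); E°cell = +1.19 − (−0.76) = +1.95 V with n = 2.
Rearranging E = E° − (0.0592/n)·log Q gives log Q = 2(+1.95 − (+1.886))/0.0592 = 2.162.
Balancing electrons gives Pt²⁺(aq) + Zn(s) → Pt(s) + Zn²⁺(aq); thus Q = [Zn²⁺(aq)] / [Pt²⁺(aq)].
Solving for the unknown gives log [Zn²⁺(aq)] = −1.098, so [Zn²⁺(aq)] ≈ 0.080 M.

0.080 M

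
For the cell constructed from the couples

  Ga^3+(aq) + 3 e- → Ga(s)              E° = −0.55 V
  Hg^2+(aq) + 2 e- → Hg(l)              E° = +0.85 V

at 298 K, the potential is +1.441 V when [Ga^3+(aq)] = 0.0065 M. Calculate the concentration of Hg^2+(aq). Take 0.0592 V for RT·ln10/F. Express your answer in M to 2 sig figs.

The Hg²⁺/Hg couple has the larger reduction potential, so it is the cathode: E°cell = +0.85 − (−0.55) = +1.40 V and n = 6.
From the Nernst equation, log Q = n(E° − E)/0.0592 = 6·(+1.40 − (+1.441))/0.0592 = −4.155.
For 3 Hg^2+(aq) + 2 Ga(s) → 3 Hg(l) + 2 Ga^3+(aq), the reaction quotient is Q = [Ga^3+(aq)]^2 / [Hg^2+(aq)]^3.
Solving for the unknown gives log [Hg^2+(aq)] = −0.073, so [Hg^2+(aq)] ≈ 0.85 M.

0.85 M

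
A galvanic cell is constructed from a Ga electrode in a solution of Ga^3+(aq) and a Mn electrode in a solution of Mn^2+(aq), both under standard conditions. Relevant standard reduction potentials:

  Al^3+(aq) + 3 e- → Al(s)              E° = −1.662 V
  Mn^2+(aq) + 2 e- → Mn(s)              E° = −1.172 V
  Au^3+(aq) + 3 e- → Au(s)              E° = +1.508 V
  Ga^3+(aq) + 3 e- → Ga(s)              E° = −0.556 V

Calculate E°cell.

+0.616 V

The Ga³⁺/Ga couple has the higher E°, so Ga ion is reduced (cathode) and Mn is oxidized (anode).
E°cell = E°(cathode) − E°(anode) = −0.556 − (−1.172) = +0.616 V.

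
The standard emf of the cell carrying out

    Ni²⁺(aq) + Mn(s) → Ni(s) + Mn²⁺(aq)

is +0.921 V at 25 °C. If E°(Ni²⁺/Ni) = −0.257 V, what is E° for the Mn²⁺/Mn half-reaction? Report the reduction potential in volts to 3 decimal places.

−1.178 V

In the reaction as written the Ni²⁺/Ni couple is reduced (cathode) and Mn²⁺/Mn is oxidized (anode), so E°cell = E°(Ni²⁺/Ni) − E°(Mn²⁺/Mn).
E°(Mn²⁺/Mn) = E°(cathode) − E°cell = −0.257 − (+0.921) = −1.178 V.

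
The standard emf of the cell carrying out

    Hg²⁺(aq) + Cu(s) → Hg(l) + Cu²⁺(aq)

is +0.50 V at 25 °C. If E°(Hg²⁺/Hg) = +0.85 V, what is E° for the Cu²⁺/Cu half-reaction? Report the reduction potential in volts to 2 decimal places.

+0.35 V

In the reaction as written the Hg²⁺/Hg couple is reduced (cathode) and Cu²⁺/Cu is oxidized (anode), so E°cell = E°(Hg²⁺/Hg) − E°(Cu²⁺/Cu).
E°(Cu²⁺/Cu) = E°(cathode) − E°cell = +0.85 − (+0.50) = +0.35 V.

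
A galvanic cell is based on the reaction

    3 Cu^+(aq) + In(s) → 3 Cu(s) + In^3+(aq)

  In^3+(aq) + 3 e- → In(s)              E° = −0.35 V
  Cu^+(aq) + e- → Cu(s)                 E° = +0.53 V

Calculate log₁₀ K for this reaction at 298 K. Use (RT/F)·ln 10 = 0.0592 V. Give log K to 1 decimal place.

The Cu⁺/Cu couple is reduced (cathode); E°cell = +0.53 − (−0.35) = +0.88 V with n = 3.
At equilibrium E = 0, so log K = nE°cell / 0.0592 = (3)(+0.88) / 0.0592 = 44.6.

log K = 44.6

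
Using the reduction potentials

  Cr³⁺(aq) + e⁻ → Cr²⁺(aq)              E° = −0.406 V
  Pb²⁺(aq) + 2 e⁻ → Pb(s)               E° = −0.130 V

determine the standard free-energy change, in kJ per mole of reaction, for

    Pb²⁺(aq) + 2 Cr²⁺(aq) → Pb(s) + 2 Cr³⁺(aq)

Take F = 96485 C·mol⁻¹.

−53.3 kJ/mol

In the reaction as written Pb²⁺(aq) is reduced, so the Pb²⁺/Pb couple is the cathode and Cr³⁺/Cr²⁺ is the anode.
E°cell = −0.130 − (−0.406) = +0.276 V; balancing electrons gives n = 2.
ΔG° = −nFE°cell = −(2)(96485)(+0.276) J/mol = −53.3 kJ/mol.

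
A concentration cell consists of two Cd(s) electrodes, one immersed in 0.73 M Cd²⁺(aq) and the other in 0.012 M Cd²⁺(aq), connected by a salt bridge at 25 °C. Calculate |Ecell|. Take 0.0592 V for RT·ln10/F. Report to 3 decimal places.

For a concentration cell E°cell = 0, since both electrodes use the same couple.
The compartment with the higher Cd²⁺(aq) concentration (0.73 M) acts as the cathode; ions are reduced there and produced at the dilute (0.012 M) anode.
With n = 2, Ecell = −(0.0592/2)·log([dilute]/[conc]) = −(0.0592/2)·log(0.012/0.73) = +0.053 V.

0.053 V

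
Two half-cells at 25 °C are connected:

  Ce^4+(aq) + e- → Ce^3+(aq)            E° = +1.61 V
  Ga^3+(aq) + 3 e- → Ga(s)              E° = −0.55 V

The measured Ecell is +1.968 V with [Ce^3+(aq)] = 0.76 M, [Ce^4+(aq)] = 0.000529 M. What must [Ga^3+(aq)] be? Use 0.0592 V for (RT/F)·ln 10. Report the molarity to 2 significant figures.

With Ce⁴⁺/Ce³⁺ at the cathode and Ga³⁺/Ga at the anode, E°cell = +1.61 − (−0.55) = +2.16 V (n = 3).
Since E = E° − (0.0592/n)·log Q, log Q = n(E° − E)/0.0592 = 9.730.
The balanced reaction is 3 Ce^4+(aq) + Ga(s) → 3 Ce^3+(aq) + Ga^3+(aq), so Q = ([Ce^3+(aq)]^3·[Ga^3+(aq)]) / [Ce^4+(aq)]^3.
Substituting the known concentrations and solving, log [Ga^3+(aq)] = 0.258 and [Ga^3+(aq)] = 1.8 M.

1.8 M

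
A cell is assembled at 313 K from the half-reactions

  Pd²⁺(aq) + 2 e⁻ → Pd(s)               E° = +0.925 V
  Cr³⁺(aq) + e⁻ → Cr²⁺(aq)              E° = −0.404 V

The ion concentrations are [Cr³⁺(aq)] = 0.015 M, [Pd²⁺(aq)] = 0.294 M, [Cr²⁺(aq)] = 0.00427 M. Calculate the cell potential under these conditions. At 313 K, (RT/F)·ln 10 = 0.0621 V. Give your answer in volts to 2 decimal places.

Since E°(Pd²⁺/Pd) > E°(Cr³⁺/Cr²⁺), Pd²⁺/Pd serves as the cathode.
E°cell = +0.925 − (−0.404) = +1.329 V, with n = 2 electrons transferred.
Balancing gives Pd²⁺(aq) + 2 Cr²⁺(aq) → Pd(s) + 2 Cr³⁺(aq); hence Q = [Cr³⁺(aq)]^2 / ([Pd²⁺(aq)]·[Cr²⁺(aq)]^2) = 42 (log Q = 1.623).
E = E° − (0.0621/n)·log Q = +1.329 − (0.0621/2)(1.623) = +1.28 V.

+1.28 V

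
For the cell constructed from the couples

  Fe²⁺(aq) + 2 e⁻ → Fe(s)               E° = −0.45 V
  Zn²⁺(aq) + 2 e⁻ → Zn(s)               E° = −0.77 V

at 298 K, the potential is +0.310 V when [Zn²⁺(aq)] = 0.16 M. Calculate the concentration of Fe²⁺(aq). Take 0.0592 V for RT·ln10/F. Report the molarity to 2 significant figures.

With Fe²⁺/Fe at the cathode and Zn²⁺/Zn at the anode, E°cell = −0.45 − (−0.77) = +0.32 V (n = 2).
From the Nernst equation, log Q = n(E° − E)/0.0592 = 2·(+0.32 − (+0.310))/0.0592 = 0.338.
Balancing electrons gives Fe²⁺(aq) + Zn(s) → Fe(s) + Zn²⁺(aq); thus Q = [Zn²⁺(aq)] / [Fe²⁺(aq)].
Solving for the unknown gives log [Fe²⁺(aq)] = −1.134, so [Fe²⁺(aq)] ≈ 0.073 M.

0.073 M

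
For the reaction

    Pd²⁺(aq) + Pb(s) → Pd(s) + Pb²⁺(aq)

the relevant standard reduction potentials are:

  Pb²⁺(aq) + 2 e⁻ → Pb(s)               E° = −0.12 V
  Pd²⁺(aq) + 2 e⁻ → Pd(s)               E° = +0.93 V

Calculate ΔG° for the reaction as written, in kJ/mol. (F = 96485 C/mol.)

−203 kJ/mol

In the reaction as written Pd²⁺(aq) is reduced, so the Pd²⁺/Pd couple is the cathode and Pb²⁺/Pb is the anode.
E°cell = +0.93 − (−0.12) = +1.05 V; balancing electrons gives n = 2.
ΔG° = −nFE°cell = −(2)(96485)(+1.05) J/mol = −203 kJ/mol.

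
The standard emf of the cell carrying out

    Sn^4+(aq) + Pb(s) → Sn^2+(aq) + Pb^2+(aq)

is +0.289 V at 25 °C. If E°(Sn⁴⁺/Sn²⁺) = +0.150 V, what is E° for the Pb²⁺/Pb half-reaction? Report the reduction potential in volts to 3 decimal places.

In the reaction as written the Sn⁴⁺/Sn²⁺ couple is reduced (cathode) and Pb²⁺/Pb is oxidized (anode), so E°cell = E°(Sn⁴⁺/Sn²⁺) − E°(Pb²⁺/Pb).
E°(Pb²⁺/Pb) = E°(cathode) − E°cell = +0.150 − (+0.289) = −0.139 V.

−0.139 V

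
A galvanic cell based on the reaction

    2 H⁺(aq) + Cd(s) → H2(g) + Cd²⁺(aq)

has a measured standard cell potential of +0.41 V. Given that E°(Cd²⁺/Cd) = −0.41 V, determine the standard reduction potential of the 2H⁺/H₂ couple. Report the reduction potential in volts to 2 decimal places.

+0.00 V

In the reaction as written the 2H⁺/H₂ couple is reduced (cathode) and Cd²⁺/Cd is oxidized (anode), so E°cell = E°(2H⁺/H₂) − E°(Cd²⁺/Cd).
E°(2H⁺/H₂) = E°cell + E°(anode) = +0.41 + (−0.41) = +0.00 V.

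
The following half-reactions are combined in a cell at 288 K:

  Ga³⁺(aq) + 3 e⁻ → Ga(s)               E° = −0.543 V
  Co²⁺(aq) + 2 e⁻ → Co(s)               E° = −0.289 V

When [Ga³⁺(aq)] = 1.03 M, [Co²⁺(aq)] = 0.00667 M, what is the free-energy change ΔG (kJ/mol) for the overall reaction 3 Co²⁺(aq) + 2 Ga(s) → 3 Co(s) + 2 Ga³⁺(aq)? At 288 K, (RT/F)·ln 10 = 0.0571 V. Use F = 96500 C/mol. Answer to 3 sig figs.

−111 kJ/mol

With Co²⁺/Co reduced at the cathode, E°cell = −0.289 − (−0.543) = +0.254 V and n = 6.
The reaction quotient is [Ga³⁺(aq)]^2 / [Co²⁺(aq)]^3 = 3.58×10^6; by Nernst, E = +0.254 − (0.0571/6)(6.553) = +0.1916 V.
Finally ΔG = −nFE = −(6)(96500 C/mol)(+0.1916 V) = −111 kJ/mol.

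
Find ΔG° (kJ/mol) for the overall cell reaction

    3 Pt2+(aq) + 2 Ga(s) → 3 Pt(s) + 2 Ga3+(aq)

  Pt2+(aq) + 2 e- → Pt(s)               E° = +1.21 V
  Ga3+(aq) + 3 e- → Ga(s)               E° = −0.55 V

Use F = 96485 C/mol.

In the reaction as written Pt2+(aq) is reduced, so the Pt²⁺/Pt couple is the cathode and Ga³⁺/Ga is the anode.
E°cell = +1.21 − (−0.55) = +1.76 V; balancing electrons gives n = 6.
ΔG° = −nFE°cell = −(6)(96485)(+1.76) J/mol = −1019 kJ/mol.

−1019 kJ/mol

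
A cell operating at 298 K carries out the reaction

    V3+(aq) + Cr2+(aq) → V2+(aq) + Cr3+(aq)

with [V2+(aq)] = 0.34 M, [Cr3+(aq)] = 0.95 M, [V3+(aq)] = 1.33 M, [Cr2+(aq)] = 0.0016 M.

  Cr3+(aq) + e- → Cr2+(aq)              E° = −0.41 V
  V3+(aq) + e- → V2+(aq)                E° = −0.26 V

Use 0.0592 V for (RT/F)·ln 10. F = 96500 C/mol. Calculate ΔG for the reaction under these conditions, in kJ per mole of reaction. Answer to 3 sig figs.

With V³⁺/V²⁺ reduced at the cathode, E°cell = −0.26 − (−0.41) = +0.15 V and n = 1.
Q = ([V2+(aq)]·[Cr3+(aq)]) / ([V3+(aq)]·[Cr2+(aq)]) = 152, so log Q = 2.181 and E = +0.15 − (0.0592/1)(2.181) = +0.0209 V.
Finally ΔG = −nFE = −(1)(96500 C/mol)(+0.0209 V) = −2.02 kJ/mol.

−2.02 kJ/mol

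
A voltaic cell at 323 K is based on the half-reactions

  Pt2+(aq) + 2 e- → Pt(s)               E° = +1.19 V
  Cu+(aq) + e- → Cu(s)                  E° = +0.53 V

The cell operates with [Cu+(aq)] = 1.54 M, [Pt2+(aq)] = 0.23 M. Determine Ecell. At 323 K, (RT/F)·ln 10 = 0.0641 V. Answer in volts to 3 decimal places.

Since E°(Pt²⁺/Pt) > E°(Cu⁺/Cu), Pt²⁺/Pt serves as the cathode.
E°cell = +1.19 − (+0.53) = +0.66 V, with n = 2 electrons transferred.
For the overall reaction Pt2+(aq) + 2 Cu(s) → Pt(s) + 2 Cu+(aq), Q = [Cu+(aq)]^2 / [Pt2+(aq)] = 10.3, giving log Q = 1.013.
Applying E = E° − (RT ln10/nF)·log Q gives +0.66 − (0.0641/2)(1.013) = +0.628 V.

+0.628 V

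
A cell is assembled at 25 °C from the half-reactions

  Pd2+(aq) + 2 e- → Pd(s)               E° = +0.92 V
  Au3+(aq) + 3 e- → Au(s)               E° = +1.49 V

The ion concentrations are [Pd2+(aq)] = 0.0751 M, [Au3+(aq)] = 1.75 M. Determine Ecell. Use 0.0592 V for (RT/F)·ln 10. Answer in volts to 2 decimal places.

Since E°(Au³⁺/Au) > E°(Pd²⁺/Pd), Au³⁺/Au serves as the cathode.
E°cell = E°cat − E°an = +1.49 − (+0.92) = +0.57 V; n = 6.
For the overall reaction 2 Au3+(aq) + 3 Pd(s) → 2 Au(s) + 3 Pd2+(aq), Q = [Pd2+(aq)]^3 / [Au3+(aq)]^2 = 0.000138, giving log Q = −3.859.
Applying E = E° − (RT ln10/nF)·log Q gives +0.57 − (0.0592/6)(−3.859) = +0.61 V.

+0.61 V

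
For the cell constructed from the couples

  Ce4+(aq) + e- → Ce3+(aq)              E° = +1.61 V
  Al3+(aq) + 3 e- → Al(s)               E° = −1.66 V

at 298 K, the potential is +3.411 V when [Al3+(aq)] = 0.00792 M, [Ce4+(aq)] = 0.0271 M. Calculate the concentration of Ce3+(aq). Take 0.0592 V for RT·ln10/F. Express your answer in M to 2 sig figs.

The Ce⁴⁺/Ce³⁺ couple has the larger reduction potential, so it is the cathode: E°cell = +1.61 − (−1.66) = +3.27 V and n = 3.
Since E = E° − (0.0592/n)·log Q, log Q = n(E° − E)/0.0592 = −7.145.
Balancing electrons gives 3 Ce4+(aq) + Al(s) → 3 Ce3+(aq) + Al3+(aq); thus Q = ([Ce3+(aq)]^3·[Al3+(aq)]) / [Ce4+(aq)]^3.
Substituting the known concentrations and solving, log [Ce3+(aq)] = −3.248 and [Ce3+(aq)] = 0.00056 M.

0.00056 M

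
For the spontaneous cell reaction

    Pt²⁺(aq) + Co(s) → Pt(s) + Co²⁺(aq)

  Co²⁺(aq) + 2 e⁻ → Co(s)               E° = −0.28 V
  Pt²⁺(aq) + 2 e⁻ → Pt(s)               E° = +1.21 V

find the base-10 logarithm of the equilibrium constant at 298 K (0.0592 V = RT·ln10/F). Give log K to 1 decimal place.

The Pt²⁺/Pt couple is reduced (cathode); E°cell = +1.21 − (−0.28) = +1.49 V with n = 2.
At equilibrium E = 0, so log K = nE°cell / 0.0592 = (2)(+1.49) / 0.0592 = 50.3.

log K = 50.3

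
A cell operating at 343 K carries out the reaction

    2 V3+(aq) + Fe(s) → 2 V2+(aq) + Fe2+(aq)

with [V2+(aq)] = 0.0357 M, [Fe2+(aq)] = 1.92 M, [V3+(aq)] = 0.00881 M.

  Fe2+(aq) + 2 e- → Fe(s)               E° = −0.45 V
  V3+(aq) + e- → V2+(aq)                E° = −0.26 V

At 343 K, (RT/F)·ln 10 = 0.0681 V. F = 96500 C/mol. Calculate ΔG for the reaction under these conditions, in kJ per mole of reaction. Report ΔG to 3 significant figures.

−26.8 kJ/mol

The standard cell potential is −0.26 − (−0.45) = +0.19 V, with n = 2 electrons in the balanced equation.
Q = ([V2+(aq)]^2·[Fe2+(aq)]) / [V3+(aq)]^2 = 31.5, so log Q = 1.499 and E = +0.19 − (0.0681/2)(1.499) = +0.1390 V.
Then ΔG = −nFE = −2 × 96500 × +0.1390 J/mol = −26.8 kJ/mol.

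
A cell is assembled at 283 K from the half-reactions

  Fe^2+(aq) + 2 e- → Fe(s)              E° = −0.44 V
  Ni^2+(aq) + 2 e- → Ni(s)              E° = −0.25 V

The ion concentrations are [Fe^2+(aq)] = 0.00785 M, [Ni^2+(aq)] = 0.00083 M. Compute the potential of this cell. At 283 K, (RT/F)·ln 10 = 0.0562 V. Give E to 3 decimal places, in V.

Since E°(Ni²⁺/Ni) > E°(Fe²⁺/Fe), Ni²⁺/Ni serves as the cathode.
E°cell = −0.25 − (−0.44) = +0.19 V, with n = 2 electrons transferred.
The balanced reaction is Ni^2+(aq) + Fe(s) → Ni(s) + Fe^2+(aq), so Q = [Fe^2+(aq)] / [Ni^2+(aq)] = 9.46 and log Q = 0.976.
By the Nernst equation, E = +0.19 − (0.0562/2)·(0.976) = +0.163 V.

+0.163 V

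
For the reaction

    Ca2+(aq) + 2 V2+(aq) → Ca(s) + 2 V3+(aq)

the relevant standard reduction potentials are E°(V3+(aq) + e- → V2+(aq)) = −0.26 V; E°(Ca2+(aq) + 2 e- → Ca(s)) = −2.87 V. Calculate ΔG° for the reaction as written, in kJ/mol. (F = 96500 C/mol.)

In the reaction as written Ca2+(aq) is reduced, so the Ca²⁺/Ca couple is the cathode and V³⁺/V²⁺ is the anode.
E°cell = −2.87 − (−0.26) = −2.61 V; balancing electrons gives n = 2.
ΔG° = −nFE°cell = −(2)(96500)(−2.61) J/mol = +504 kJ/mol.

+504 kJ/mol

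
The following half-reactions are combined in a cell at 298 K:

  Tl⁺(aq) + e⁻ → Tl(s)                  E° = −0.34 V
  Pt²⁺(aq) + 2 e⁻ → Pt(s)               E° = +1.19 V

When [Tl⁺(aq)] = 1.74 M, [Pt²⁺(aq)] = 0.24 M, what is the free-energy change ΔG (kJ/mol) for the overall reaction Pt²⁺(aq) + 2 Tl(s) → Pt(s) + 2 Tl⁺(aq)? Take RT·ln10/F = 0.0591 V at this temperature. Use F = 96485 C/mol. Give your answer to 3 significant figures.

The standard cell potential is +1.19 − (−0.34) = +1.53 V, with n = 2 electrons in the balanced equation.
Here Q = [Tl⁺(aq)]^2 / [Pt²⁺(aq)] = 12.6 (log Q = 1.101), giving E = +1.53 − (0.0591/2)·(1.101) = +1.4975 V.
Then ΔG = −nFE = −2 × 96485 × +1.4975 J/mol = −289 kJ/mol.

−289 kJ/mol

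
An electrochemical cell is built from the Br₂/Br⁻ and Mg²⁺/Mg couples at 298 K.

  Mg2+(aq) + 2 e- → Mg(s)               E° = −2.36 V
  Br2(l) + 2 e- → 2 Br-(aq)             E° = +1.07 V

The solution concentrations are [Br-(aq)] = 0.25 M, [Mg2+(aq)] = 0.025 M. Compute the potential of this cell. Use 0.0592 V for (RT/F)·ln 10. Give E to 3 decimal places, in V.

Since E°(Br₂/Br⁻) > E°(Mg²⁺/Mg), Br₂/Br⁻ serves as the cathode.
E°cell = +1.07 − (−2.36) = +3.43 V, with n = 2 electrons transferred.
For the overall reaction Br2(l) + Mg(s) → 2 Br-(aq) + Mg2+(aq), Q = [Br-(aq)]^2·[Mg2+(aq)] = 0.00156, giving log Q = −2.806.
Applying E = E° − (RT ln10/nF)·log Q gives +3.43 − (0.0592/2)(−2.806) = +3.513 V.

+3.513 V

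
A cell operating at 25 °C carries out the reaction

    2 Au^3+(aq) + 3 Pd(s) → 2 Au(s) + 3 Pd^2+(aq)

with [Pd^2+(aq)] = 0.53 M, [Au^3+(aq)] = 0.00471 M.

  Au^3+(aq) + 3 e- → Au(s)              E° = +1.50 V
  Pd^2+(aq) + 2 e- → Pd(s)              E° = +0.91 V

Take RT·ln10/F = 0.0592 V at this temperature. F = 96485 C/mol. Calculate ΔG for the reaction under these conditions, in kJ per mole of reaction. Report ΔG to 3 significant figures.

−320 kJ/mol

E°cell = +1.50 − (+0.91) = +0.59 V; the balanced reaction transfers n = 6 electrons.
Here Q = [Pd^2+(aq)]^3 / [Au^3+(aq)]^2 = 6.71×10^3 (log Q = 3.827), giving E = +0.59 − (0.0592/6)·(3.827) = +0.5522 V.
Then ΔG = −nFE = −6 × 96485 × +0.5522 J/mol = −320 kJ/mol.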